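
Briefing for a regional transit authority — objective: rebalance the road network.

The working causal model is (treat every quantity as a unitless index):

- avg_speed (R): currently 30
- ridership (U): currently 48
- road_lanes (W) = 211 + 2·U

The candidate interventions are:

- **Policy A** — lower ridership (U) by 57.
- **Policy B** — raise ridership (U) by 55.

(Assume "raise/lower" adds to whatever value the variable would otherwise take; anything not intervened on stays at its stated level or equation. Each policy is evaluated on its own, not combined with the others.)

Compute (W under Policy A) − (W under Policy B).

-224

Policy A (U − 57):
  U = 48 − 57 = -9
  W = 211 + 2·(-9) = 193
Policy B (U + 55):
  U = 48 + 55 = 103
  W = 211 + 2·103 = 417
W: 193 − 417 = -224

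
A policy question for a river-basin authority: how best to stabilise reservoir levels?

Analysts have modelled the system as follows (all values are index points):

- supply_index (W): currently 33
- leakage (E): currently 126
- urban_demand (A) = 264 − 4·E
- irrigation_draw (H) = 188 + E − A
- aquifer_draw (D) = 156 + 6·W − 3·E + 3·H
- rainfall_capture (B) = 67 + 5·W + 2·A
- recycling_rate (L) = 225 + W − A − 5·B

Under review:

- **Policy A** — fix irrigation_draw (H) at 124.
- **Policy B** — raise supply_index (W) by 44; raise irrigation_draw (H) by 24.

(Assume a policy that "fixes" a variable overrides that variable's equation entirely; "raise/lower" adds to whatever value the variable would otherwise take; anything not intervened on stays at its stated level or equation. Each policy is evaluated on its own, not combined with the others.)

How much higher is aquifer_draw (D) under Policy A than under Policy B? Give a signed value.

Policy A (H := 124):
  W = 33
  E = 126
  A = 264 − 4·126 = -240
  H = 124
  D = 156 + 6·33 − 3·126 + 3·124 = 348
Policy B (W + 44, H + 24):
  W = 33 + 44 = 77
  E = 126
  A = 264 − 4·126 = -240
  H = 188 + 126 − (-240) (+24 from intervention) = 578
  D = 156 + 6·77 − 3·126 + 3·578 = 1974
D: 348 − 1974 = -1626

-1626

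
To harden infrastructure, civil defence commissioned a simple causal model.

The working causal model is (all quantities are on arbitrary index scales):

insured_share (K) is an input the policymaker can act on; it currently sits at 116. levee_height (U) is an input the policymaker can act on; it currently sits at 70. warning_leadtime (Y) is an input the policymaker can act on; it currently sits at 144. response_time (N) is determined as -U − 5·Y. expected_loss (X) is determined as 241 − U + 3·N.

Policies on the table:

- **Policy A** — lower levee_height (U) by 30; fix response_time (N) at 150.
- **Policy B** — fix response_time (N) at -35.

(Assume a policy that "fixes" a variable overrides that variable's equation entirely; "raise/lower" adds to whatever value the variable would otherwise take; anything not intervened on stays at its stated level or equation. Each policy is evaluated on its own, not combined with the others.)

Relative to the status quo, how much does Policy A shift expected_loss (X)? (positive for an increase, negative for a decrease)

Baseline:
  U = 70
  Y = 144
  N = 0 − 70 − 5·144 = -790
  X = 241 − 70 + 3·(-790) = -2199
Policy A (U − 30, N := 150):
  U = 70 − 30 = 40
  Y = 144
  N = 150
  X = 241 − 40 + 3·150 = 651
Change in X: 651 − (-2199) = 2850

2850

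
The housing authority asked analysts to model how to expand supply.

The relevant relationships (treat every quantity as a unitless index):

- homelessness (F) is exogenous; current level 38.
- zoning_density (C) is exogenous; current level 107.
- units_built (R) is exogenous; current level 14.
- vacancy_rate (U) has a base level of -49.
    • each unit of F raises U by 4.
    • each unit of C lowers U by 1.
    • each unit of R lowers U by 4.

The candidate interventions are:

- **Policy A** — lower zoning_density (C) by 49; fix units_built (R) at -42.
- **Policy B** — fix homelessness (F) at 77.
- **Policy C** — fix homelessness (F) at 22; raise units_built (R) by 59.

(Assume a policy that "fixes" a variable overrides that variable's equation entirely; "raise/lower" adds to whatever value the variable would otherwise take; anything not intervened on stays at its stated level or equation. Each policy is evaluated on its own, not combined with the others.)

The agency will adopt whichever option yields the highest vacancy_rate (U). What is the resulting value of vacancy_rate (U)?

213

Policy A (C − 49, R := -42):
  F = 38
  C = 107 − 49 = 58
  R = -42
  U = -49 + 4·38 − 58 − 4·(-42) = 213
Policy B (F := 77):
  F = 77
  C = 107
  R = 14
  U = -49 + 4·77 − 107 − 4·14 = 96
Policy C (F := 22, R + 59):
  F = 22
  C = 107
  R = 14 + 59 = 73
  U = -49 + 4·22 − 107 − 4·73 = -360
Comparing — Policy A: U=213, Policy B: U=96, Policy C: U=-360. Highest is 213 (Policy A).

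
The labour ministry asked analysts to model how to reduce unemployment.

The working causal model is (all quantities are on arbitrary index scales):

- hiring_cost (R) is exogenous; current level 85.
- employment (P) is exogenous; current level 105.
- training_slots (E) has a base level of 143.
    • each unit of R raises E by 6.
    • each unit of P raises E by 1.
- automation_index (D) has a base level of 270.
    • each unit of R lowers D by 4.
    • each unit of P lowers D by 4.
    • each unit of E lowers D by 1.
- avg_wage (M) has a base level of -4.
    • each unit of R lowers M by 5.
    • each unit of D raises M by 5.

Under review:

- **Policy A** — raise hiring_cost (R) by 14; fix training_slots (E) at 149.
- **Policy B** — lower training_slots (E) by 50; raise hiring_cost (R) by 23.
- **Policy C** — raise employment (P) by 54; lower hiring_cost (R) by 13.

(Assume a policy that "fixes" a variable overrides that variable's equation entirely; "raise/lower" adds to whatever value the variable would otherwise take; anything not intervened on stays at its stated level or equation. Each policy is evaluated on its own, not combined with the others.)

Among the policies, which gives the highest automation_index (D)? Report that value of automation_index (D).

Policy A (R + 14, E := 149):
  R = 85 + 14 = 99
  P = 105
  E = 149
  D = 270 − 4·99 − 4·105 − 149 = -695
Policy B (E − 50, R + 23):
  R = 85 + 23 = 108
  P = 105
  E = 143 + 6·108 + 105 (−50 from intervention) = 846
  D = 270 − 4·108 − 4·105 − 846 = -1428
Policy C (P + 54, R − 13):
  R = 85 − 13 = 72
  P = 105 + 54 = 159
  E = 143 + 6·72 + 159 = 734
  D = 270 − 4·72 − 4·159 − 734 = -1388
Comparing — Policy A: D=-695, Policy B: D=-1428, Policy C: D=-1388. Highest is -695 (Policy A).

-695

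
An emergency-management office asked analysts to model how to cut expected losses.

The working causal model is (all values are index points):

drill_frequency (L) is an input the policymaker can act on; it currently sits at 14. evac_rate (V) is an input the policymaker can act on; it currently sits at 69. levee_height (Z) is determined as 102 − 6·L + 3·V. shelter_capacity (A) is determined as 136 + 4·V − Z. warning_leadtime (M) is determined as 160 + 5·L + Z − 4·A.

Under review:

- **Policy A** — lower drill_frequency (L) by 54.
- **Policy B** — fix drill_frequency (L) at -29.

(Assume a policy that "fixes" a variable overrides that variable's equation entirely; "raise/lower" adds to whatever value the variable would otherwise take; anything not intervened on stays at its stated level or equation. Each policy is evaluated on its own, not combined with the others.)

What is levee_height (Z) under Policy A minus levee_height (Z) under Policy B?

66

Policy A (L − 54):
  L = 14 − 54 = -40
  V = 69
  Z = 102 − 6·(-40) + 3·69 = 549
Policy B (L := -29):
  L = -29
  V = 69
  Z = 102 − 6·(-29) + 3·69 = 483
Z: 549 − 483 = 66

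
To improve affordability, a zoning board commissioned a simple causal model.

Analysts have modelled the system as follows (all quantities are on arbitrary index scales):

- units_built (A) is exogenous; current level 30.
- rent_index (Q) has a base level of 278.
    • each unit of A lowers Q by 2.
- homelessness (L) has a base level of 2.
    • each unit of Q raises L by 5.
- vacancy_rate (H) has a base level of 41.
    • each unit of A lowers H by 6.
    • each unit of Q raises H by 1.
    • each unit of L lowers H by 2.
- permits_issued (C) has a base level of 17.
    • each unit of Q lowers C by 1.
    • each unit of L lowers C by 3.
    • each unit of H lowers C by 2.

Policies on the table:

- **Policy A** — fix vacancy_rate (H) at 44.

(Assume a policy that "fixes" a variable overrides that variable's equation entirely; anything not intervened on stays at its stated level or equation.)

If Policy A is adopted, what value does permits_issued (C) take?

Policy A (H := 44):
  A = 30
  Q = 278 − 2·30 = 218
  L = 2 + 5·218 = 1092
  H = 44
  C = 17 − 218 − 3·1092 − 2·44 = -3565

-3565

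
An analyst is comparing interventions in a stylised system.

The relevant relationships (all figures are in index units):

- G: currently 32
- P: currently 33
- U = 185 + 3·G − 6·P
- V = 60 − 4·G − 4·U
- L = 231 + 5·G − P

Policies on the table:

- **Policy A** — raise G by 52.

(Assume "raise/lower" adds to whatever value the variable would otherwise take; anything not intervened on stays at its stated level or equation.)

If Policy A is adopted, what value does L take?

618

Policy A (G + 52):
  G = 32 + 52 = 84
  P = 33
  L = 231 + 5·84 − 33 = 618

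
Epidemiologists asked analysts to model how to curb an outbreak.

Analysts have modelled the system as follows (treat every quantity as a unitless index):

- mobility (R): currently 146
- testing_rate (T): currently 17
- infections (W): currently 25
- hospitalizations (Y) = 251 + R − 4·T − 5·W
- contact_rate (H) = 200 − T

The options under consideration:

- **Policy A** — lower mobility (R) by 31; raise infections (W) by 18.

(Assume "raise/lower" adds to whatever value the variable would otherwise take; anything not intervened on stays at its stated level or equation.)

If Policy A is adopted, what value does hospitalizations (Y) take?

Policy A (R − 31, W + 18):
  R = 146 − 31 = 115
  T = 17
  W = 25 + 18 = 43
  Y = 251 + 115 − 4·17 − 5·43 = 83

83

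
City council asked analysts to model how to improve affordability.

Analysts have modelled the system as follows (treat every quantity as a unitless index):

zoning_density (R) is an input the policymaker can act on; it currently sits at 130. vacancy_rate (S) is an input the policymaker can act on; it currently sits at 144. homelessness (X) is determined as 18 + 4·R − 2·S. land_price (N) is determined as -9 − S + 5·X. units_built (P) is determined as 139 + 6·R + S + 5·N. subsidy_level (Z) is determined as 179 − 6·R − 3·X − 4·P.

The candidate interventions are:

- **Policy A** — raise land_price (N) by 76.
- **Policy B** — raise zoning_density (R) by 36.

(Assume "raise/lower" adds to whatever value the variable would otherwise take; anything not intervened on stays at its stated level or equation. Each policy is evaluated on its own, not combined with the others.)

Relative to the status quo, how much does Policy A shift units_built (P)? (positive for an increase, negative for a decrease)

380

Baseline:
  R = 130
  S = 144
  X = 18 + 4·130 − 2·144 = 250
  N = -9 − 144 + 5·250 = 1097
  P = 139 + 6·130 + 144 + 5·1097 = 6548
Policy A (N + 76):
  R = 130
  S = 144
  X = 18 + 4·130 − 2·144 = 250
  N = -9 − 144 + 5·250 (+76 from intervention) = 1173
  P = 139 + 6·130 + 144 + 5·1173 = 6928
Change in P: 6928 − 6548 = 380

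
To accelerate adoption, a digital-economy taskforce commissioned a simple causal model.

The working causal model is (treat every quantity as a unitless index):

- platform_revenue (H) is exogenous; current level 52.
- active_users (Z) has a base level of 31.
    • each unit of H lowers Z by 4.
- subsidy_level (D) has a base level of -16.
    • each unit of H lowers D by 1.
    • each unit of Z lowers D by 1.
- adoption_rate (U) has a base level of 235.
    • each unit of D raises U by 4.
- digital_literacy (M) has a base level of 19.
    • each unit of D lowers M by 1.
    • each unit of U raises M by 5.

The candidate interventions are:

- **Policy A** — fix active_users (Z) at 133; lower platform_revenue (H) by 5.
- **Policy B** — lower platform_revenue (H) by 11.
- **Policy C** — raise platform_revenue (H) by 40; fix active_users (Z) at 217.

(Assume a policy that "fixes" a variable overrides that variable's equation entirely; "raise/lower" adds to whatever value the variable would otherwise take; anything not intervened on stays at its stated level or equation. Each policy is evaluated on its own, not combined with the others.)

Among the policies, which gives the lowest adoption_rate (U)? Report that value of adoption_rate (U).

-1065

Policy A (Z := 133, H − 5):
  H = 52 − 5 = 47
  Z = 133
  D = -16 − 47 − 133 = -196
  U = 235 + 4·(-196) = -549
Policy B (H − 11):
  H = 52 − 11 = 41
  Z = 31 − 4·41 = -133
  D = -16 − 41 − (-133) = 76
  U = 235 + 4·76 = 539
Policy C (H + 40, Z := 217):
  H = 52 + 40 = 92
  Z = 217
  D = -16 − 92 − 217 = -325
  U = 235 + 4·(-325) = -1065
Comparing — Policy A: U=-549, Policy B: U=539, Policy C: U=-1065. Lowest is -1065 (Policy C).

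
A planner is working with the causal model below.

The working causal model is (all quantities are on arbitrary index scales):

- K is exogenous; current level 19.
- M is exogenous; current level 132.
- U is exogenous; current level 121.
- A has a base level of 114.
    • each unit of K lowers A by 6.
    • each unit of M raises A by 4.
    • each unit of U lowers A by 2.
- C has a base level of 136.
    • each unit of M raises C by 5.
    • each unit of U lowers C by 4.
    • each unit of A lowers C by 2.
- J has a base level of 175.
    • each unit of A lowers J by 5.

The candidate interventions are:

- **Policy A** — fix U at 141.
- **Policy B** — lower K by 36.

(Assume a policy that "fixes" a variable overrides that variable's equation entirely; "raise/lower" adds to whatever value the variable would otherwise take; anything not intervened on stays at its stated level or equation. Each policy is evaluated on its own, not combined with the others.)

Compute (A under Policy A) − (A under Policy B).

Policy A (U := 141):
  K = 19
  M = 132
  U = 141
  A = 114 − 6·19 + 4·132 − 2·141 = 246
Policy B (K − 36):
  K = 19 − 36 = -17
  M = 132
  U = 121
  A = 114 − 6·(-17) + 4·132 − 2·121 = 502
A: 246 − 502 = -256

-256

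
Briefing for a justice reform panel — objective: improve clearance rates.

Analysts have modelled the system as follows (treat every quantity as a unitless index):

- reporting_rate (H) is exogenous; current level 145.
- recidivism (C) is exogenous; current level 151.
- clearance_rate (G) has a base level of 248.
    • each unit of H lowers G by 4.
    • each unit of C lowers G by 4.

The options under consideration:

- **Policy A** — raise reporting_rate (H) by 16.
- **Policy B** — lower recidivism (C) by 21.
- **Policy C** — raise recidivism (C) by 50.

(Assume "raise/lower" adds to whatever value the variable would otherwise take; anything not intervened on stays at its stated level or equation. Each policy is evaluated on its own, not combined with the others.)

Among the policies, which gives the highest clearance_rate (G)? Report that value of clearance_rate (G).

-852

Policy A (H + 16):
  H = 145 + 16 = 161
  C = 151
  G = 248 − 4·161 − 4·151 = -1000
Policy B (C − 21):
  H = 145
  C = 151 − 21 = 130
  G = 248 − 4·145 − 4·130 = -852
Policy C (C + 50):
  H = 145
  C = 151 + 50 = 201
  G = 248 − 4·145 − 4·201 = -1136
Comparing — Policy A: G=-1000, Policy B: G=-852, Policy C: G=-1136. Highest is -852 (Policy B).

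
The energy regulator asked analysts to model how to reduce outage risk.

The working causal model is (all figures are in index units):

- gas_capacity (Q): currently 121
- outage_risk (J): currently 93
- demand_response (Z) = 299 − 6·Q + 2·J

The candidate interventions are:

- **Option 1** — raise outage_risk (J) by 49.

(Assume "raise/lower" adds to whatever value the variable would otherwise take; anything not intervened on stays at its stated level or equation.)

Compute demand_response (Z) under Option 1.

-143

Option 1 (J + 49):
  Q = 121
  J = 93 + 49 = 142
  Z = 299 − 6·121 + 2·142 = -143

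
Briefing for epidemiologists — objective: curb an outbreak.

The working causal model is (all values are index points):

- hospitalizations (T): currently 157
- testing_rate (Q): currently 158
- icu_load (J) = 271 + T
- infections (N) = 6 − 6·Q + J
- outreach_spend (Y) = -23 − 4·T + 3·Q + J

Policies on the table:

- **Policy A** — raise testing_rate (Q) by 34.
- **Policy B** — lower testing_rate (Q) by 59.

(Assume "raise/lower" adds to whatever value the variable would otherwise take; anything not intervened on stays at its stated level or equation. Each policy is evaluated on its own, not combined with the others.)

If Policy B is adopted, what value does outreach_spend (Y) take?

74

Policy B (Q − 59):
  T = 157
  Q = 158 − 59 = 99
  J = 271 + 157 = 428
  Y = -23 − 4·157 + 3·99 + 428 = 74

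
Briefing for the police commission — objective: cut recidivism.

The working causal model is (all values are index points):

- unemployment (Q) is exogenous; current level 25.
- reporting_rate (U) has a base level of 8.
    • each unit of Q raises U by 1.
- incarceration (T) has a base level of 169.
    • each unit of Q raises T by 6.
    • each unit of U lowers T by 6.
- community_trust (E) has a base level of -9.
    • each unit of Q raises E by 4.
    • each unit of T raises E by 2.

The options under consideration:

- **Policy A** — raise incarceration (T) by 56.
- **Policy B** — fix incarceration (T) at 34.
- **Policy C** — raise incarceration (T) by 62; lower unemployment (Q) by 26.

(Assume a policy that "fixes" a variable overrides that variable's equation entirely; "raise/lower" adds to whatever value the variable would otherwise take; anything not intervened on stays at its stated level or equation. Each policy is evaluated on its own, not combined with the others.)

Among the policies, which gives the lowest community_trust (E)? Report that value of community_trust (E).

159

Policy A (T + 56):
  Q = 25
  U = 8 + 25 = 33
  T = 169 + 6·25 − 6·33 (+56 from intervention) = 177
  E = -9 + 4·25 + 2·177 = 445
Policy B (T := 34):
  Q = 25
  U = 8 + 25 = 33
  T = 34
  E = -9 + 4·25 + 2·34 = 159
Policy C (T + 62, Q − 26):
  Q = 25 − 26 = -1
  U = 8 + (-1) = 7
  T = 169 + 6·(-1) − 6·7 (+62 from intervention) = 183
  E = -9 + 4·(-1) + 2·183 = 353
Comparing — Policy A: E=445, Policy B: E=159, Policy C: E=353. Lowest is 159 (Policy B).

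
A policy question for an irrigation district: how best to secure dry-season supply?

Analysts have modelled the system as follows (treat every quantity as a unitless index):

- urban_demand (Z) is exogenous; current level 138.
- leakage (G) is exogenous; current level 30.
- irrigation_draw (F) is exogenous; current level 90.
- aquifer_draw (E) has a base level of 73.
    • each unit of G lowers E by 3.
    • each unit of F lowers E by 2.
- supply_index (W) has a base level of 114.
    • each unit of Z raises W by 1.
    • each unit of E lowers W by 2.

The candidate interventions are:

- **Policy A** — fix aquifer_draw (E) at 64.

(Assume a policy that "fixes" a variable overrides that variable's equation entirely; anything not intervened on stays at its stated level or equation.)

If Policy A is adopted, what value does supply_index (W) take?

Policy A (E := 64):
  Z = 138
  G = 30
  F = 90
  E = 64
  W = 114 + 138 − 2·64 = 124

124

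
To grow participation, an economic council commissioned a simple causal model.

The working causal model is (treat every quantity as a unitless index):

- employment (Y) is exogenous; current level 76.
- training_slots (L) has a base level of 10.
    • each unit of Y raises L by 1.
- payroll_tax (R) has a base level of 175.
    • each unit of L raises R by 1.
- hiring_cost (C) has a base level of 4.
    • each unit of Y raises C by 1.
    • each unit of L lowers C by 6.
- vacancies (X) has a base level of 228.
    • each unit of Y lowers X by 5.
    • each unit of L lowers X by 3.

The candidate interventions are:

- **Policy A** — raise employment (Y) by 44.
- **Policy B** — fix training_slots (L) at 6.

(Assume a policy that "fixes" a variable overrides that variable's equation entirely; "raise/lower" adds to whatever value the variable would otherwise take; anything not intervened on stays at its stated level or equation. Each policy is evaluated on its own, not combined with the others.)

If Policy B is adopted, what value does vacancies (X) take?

-170

Policy B (L := 6):
  Y = 76
  L = 6
  X = 228 − 5·76 − 3·6 = -170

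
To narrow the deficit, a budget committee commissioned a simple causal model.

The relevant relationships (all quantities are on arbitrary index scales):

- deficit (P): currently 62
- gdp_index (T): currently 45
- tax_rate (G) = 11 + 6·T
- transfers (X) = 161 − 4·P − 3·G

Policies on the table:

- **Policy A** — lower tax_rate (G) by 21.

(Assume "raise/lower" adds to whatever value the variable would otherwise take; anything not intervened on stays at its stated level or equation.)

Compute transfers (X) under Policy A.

Policy A (G − 21):
  P = 62
  T = 45
  G = 11 + 6·45 (−21 from intervention) = 260
  X = 161 − 4·62 − 3·260 = -867

-867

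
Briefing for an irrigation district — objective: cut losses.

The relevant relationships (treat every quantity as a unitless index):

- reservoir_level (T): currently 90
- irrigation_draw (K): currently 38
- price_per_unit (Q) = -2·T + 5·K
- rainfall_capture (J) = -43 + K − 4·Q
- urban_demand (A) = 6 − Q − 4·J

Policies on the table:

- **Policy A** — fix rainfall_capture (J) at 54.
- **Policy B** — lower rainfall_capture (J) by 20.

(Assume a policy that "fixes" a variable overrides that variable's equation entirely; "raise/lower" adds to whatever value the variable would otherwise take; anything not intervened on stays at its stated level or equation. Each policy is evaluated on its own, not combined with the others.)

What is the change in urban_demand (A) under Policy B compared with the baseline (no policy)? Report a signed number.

80

Baseline:
  T = 90
  K = 38
  Q = 0 − 2·90 + 5·38 = 10
  J = -43 + 38 − 4·10 = -45
  A = 6 − 10 − 4·(-45) = 176
Policy B (J − 20):
  T = 90
  K = 38
  Q = 0 − 2·90 + 5·38 = 10
  J = -43 + 38 − 4·10 (−20 from intervention) = -65
  A = 6 − 10 − 4·(-65) = 256
Change in A: 256 − 176 = 80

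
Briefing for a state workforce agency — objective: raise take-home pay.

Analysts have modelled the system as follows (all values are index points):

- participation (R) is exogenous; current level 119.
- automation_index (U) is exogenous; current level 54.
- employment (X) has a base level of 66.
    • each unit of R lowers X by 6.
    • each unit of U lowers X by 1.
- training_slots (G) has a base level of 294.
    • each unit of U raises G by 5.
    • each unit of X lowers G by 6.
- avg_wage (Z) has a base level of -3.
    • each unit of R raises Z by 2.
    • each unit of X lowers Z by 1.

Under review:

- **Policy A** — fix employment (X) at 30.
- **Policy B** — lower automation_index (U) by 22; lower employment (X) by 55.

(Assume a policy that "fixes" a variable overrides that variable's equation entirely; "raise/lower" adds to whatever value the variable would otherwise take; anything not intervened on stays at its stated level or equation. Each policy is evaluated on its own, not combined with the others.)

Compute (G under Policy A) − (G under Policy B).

-4480

Policy A (X := 30):
  R = 119
  U = 54
  X = 30
  G = 294 + 5·54 − 6·30 = 384
Policy B (U − 22, X − 55):
  R = 119
  U = 54 − 22 = 32
  X = 66 − 6·119 − 32 (−55 from intervention) = -735
  G = 294 + 5·32 − 6·(-735) = 4864
G: 384 − 4864 = -4480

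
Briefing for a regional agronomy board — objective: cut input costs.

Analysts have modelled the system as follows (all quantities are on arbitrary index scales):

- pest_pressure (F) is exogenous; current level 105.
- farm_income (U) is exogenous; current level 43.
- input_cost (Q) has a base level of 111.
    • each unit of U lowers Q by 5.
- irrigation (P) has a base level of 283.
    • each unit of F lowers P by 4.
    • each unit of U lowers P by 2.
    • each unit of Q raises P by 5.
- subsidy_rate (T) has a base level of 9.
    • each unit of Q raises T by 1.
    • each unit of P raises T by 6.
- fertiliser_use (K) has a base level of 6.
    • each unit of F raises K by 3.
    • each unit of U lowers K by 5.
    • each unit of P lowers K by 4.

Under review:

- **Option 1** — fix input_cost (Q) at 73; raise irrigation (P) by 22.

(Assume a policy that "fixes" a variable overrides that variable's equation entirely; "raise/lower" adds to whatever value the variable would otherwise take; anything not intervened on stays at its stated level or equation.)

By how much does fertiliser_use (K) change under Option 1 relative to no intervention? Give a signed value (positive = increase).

Baseline:
  F = 105
  U = 43
  Q = 111 − 5·43 = -104
  P = 283 − 4·105 − 2·43 + 5·(-104) = -743
  K = 6 + 3·105 − 5·43 − 4·(-743) = 3078
Option 1 (Q := 73, P + 22):
  F = 105
  U = 43
  Q = 73
  P = 283 − 4·105 − 2·43 + 5·73 (+22 from intervention) = 164
  K = 6 + 3·105 − 5·43 − 4·164 = -550
Change in K: -550 − 3078 = -3628

-3628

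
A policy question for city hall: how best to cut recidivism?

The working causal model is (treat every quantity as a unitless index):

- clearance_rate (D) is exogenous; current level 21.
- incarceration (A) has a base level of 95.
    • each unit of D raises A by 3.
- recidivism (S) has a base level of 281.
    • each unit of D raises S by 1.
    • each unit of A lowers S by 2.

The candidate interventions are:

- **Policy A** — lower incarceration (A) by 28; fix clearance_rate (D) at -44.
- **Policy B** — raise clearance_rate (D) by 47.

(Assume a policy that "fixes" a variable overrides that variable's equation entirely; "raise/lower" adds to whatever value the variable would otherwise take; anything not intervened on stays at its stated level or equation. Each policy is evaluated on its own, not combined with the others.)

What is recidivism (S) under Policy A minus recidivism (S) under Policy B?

616

Policy A (A − 28, D := -44):
  D = -44
  A = 95 + 3·(-44) (−28 from intervention) = -65
  S = 281 + (-44) − 2·(-65) = 367
Policy B (D + 47):
  D = 21 + 47 = 68
  A = 95 + 3·68 = 299
  S = 281 + 68 − 2·299 = -249
S: 367 − (-249) = 616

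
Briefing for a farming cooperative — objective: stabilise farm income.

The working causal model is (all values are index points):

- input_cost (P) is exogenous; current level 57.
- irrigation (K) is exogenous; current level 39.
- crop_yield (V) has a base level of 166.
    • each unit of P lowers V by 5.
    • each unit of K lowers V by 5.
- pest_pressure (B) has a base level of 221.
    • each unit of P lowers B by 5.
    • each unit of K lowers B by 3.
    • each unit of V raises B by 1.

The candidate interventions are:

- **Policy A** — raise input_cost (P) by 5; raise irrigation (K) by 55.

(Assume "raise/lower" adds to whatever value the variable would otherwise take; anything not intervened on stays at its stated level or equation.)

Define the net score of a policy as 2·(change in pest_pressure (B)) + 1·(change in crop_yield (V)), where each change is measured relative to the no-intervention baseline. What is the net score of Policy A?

-1280

Baseline:
  P = 57
  K = 39
  V = 166 − 5·57 − 5·39 = -314
  B = 221 − 5·57 − 3·39 + (-314) = -495
Policy A (P + 5, K + 55):
  P = 57 + 5 = 62
  K = 39 + 55 = 94
  V = 166 − 5·62 − 5·94 = -614
  B = 221 − 5·62 − 3·94 + (-614) = -985
ΔB = -985 − (-495) = -490; ΔV = -614 − (-314) = -300
Score = 2·(-490) + 1·(-300) = -1280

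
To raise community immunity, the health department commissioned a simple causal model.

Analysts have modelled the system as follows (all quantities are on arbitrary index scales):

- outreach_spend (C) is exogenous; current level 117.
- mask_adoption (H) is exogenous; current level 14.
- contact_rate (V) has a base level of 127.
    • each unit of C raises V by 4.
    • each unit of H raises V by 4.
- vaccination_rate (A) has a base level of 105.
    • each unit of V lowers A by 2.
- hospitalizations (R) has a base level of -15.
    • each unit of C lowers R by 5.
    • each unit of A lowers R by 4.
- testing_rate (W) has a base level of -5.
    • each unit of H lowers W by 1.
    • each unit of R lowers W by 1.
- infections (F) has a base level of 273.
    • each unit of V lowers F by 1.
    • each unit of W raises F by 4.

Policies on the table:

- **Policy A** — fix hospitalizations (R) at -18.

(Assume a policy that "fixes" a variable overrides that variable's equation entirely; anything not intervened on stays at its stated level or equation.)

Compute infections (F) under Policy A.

Policy A (R := -18):
  C = 117
  H = 14
  V = 127 + 4·117 + 4·14 = 651
  A = 105 − 2·651 = -1197
  R = -18
  W = -5 − 14 − (-18) = -1
  F = 273 − 651 + 4·(-1) = -382

-382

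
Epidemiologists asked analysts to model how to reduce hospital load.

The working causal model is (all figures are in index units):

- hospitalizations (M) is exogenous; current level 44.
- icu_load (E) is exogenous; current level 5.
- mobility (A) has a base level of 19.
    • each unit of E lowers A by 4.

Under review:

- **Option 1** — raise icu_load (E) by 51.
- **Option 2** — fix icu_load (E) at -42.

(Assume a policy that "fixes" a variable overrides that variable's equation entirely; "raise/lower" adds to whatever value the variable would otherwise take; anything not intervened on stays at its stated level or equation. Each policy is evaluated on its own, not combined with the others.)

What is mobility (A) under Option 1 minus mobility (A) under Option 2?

Option 1 (E + 51):
  E = 5 + 51 = 56
  A = 19 − 4·56 = -205
Option 2 (E := -42):
  E = -42
  A = 19 − 4·(-42) = 187
A: -205 − 187 = -392

-392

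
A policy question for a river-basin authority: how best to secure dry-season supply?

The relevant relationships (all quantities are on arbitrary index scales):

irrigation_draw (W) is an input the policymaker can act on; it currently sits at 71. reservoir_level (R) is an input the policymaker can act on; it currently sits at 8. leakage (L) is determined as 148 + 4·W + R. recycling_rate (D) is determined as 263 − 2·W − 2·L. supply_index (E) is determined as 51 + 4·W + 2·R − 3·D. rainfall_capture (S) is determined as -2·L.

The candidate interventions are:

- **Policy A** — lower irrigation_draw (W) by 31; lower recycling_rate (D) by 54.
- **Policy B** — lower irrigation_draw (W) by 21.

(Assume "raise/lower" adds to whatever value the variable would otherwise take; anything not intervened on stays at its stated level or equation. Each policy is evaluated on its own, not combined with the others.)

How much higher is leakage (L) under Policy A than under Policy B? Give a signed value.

-40

Policy A (W − 31, D − 54):
  W = 71 − 31 = 40
  R = 8
  L = 148 + 4·40 + 8 = 316
Policy B (W − 21):
  W = 71 − 21 = 50
  R = 8
  L = 148 + 4·50 + 8 = 356
L: 316 − 356 = -40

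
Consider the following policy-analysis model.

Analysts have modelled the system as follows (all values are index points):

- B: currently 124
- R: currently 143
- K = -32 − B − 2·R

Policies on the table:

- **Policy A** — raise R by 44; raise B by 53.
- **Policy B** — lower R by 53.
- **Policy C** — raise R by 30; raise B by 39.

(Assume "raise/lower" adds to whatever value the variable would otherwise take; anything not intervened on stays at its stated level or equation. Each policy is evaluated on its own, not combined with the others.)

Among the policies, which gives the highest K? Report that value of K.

Policy A (R + 44, B + 53):
  B = 124 + 53 = 177
  R = 143 + 44 = 187
  K = -32 − 177 − 2·187 = -583
Policy B (R − 53):
  B = 124
  R = 143 − 53 = 90
  K = -32 − 124 − 2·90 = -336
Policy C (R + 30, B + 39):
  B = 124 + 39 = 163
  R = 143 + 30 = 173
  K = -32 − 163 − 2·173 = -541
Comparing — Policy A: K=-583, Policy B: K=-336, Policy C: K=-541. Highest is -336 (Policy B).

-336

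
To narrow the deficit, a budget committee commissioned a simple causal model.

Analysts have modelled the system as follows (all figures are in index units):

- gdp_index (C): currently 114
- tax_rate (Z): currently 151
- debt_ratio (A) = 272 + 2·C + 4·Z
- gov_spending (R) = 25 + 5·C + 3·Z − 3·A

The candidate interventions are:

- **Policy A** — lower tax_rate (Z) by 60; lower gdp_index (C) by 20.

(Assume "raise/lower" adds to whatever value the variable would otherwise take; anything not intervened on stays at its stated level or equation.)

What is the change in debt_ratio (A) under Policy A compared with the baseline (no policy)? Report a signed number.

-280

Baseline:
  C = 114
  Z = 151
  A = 272 + 2·114 + 4·151 = 1104
Policy A (Z − 60, C − 20):
  C = 114 − 20 = 94
  Z = 151 − 60 = 91
  A = 272 + 2·94 + 4·91 = 824
Change in A: 824 − 1104 = -280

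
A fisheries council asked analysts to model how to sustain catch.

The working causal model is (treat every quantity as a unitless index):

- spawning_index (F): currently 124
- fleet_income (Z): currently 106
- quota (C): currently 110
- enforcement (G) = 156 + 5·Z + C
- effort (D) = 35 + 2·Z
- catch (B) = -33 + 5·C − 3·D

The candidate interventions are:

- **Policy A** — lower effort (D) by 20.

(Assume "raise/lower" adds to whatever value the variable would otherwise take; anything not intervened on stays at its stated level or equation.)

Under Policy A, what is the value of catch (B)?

Policy A (D − 20):
  Z = 106
  C = 110
  D = 35 + 2·106 (−20 from intervention) = 227
  B = -33 + 5·110 − 3·227 = -164

-164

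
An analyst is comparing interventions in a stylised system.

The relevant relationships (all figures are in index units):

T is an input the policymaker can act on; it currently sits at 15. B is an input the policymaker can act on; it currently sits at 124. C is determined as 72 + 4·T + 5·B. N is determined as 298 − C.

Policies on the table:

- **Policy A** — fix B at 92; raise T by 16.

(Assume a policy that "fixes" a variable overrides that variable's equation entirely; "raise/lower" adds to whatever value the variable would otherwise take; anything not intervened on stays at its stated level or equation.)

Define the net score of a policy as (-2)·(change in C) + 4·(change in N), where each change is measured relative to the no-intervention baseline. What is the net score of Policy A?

576

Baseline:
  T = 15
  B = 124
  C = 72 + 4·15 + 5·124 = 752
  N = 298 − 752 = -454
Policy A (B := 92, T + 16):
  T = 15 + 16 = 31
  B = 92
  C = 72 + 4·31 + 5·92 = 656
  N = 298 − 656 = -358
ΔC = 656 − 752 = -96; ΔN = -358 − (-454) = 96
Score = (-2)·(-96) + 4·96 = 576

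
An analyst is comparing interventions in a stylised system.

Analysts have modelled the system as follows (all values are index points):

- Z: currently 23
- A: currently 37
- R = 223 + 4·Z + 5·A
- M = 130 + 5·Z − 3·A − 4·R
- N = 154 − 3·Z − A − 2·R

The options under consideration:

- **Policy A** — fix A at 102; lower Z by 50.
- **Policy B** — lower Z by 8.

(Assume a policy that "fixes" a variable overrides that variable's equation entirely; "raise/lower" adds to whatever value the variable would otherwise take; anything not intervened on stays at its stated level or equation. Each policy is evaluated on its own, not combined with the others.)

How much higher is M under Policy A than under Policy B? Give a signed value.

Policy A (A := 102, Z − 50):
  Z = 23 − 50 = -27
  A = 102
  R = 223 + 4·(-27) + 5·102 = 625
  M = 130 + 5·(-27) − 3·102 − 4·625 = -2811
Policy B (Z − 8):
  Z = 23 − 8 = 15
  A = 37
  R = 223 + 4·15 + 5·37 = 468
  M = 130 + 5·15 − 3·37 − 4·468 = -1778
M: -2811 − (-1778) = -1033

-1033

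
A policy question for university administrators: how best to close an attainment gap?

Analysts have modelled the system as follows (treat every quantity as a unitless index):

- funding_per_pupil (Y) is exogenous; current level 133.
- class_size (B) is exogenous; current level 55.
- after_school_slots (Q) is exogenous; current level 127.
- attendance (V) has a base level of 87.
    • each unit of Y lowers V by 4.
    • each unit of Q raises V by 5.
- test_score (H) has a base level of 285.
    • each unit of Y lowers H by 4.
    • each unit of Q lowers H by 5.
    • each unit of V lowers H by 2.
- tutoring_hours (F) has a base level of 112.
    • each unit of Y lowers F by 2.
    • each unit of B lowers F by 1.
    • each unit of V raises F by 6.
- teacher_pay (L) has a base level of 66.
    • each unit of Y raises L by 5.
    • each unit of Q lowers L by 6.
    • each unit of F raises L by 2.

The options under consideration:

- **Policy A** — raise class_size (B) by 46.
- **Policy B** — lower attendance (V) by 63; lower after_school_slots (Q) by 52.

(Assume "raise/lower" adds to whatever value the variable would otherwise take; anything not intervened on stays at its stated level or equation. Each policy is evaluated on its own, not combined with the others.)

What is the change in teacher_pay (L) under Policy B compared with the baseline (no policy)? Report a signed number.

Baseline:
  Y = 133
  B = 55
  Q = 127
  V = 87 − 4·133 + 5·127 = 190
  F = 112 − 2·133 − 55 + 6·190 = 931
  L = 66 + 5·133 − 6·127 + 2·931 = 1831
Policy B (V − 63, Q − 52):
  Y = 133
  B = 55
  Q = 127 − 52 = 75
  V = 87 − 4·133 + 5·75 (−63 from intervention) = -133
  F = 112 − 2·133 − 55 + 6·(-133) = -1007
  L = 66 + 5·133 − 6·75 + 2·(-1007) = -1733
Change in L: -1733 − 1831 = -3564

-3564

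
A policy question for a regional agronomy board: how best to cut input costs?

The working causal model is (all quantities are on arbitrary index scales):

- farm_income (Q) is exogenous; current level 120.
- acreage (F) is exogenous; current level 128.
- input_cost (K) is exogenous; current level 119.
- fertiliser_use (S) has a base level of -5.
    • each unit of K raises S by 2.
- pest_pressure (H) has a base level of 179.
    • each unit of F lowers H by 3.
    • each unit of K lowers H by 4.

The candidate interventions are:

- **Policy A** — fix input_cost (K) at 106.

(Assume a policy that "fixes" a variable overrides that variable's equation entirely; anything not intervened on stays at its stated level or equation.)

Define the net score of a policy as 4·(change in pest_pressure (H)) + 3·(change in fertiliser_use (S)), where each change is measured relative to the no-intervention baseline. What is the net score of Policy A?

Baseline:
  F = 128
  K = 119
  S = -5 + 2·119 = 233
  H = 179 − 3·128 − 4·119 = -681
Policy A (K := 106):
  F = 128
  K = 106
  S = -5 + 2·106 = 207
  H = 179 − 3·128 − 4·106 = -629
ΔH = -629 − (-681) = 52; ΔS = 207 − 233 = -26
Score = 4·52 + 3·(-26) = 130

130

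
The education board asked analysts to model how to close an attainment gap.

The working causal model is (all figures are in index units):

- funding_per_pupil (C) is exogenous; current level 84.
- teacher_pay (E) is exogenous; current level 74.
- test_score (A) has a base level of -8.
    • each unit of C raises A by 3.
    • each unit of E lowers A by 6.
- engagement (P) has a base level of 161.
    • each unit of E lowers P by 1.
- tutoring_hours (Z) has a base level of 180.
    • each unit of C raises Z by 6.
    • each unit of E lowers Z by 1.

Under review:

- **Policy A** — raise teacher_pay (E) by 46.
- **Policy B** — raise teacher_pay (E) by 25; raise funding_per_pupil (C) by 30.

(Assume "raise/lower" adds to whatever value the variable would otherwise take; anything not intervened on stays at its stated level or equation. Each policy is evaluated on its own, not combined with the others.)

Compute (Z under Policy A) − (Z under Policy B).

-201

Policy A (E + 46):
  C = 84
  E = 74 + 46 = 120
  Z = 180 + 6·84 − 120 = 564
Policy B (E + 25, C + 30):
  C = 84 + 30 = 114
  E = 74 + 25 = 99
  Z = 180 + 6·114 − 99 = 765
Z: 564 − 765 = -201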